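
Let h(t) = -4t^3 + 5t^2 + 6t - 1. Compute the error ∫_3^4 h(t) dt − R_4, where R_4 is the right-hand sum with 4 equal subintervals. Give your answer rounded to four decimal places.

13.7604

Exact integral: ∫_3^4 h(t) dt ≈ -93.333333.
R_4 = -107.09375.
Error ≈ -93.333333 − (-107.09375) ≈ 13.7604.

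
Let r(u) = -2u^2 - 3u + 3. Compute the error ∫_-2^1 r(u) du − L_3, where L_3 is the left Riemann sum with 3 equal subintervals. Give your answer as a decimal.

Exact integral: ∫_-2^1 r(u) du = 7.5.
L_3 = 8.
Error = 7.5 − 8 = -0.5.

-0.5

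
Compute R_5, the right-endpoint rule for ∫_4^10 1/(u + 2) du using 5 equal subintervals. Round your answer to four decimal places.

0.6456

Δu = (10 − 4)/5 = 1.2.
Right endpoints: 5.2, 6.4, 7.6, 8.8, 10.
f(5.2) = 5/36, f(6.4) = 5/42, f(7.6) = 5/48, f(8.8) = 5/54, f(10) = 1/12.
Sum = Δu · [f(5.2) + f(6.4) + f(7.6) + f(8.8) + f(10)].
Sum ≈ 0.6456.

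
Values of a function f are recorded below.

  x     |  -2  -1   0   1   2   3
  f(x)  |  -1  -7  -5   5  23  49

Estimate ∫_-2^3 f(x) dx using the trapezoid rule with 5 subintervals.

40

Δx = 1.
T_5 = (1/2)·[(-1) + 2·(-7) + 2·(-5) + 2·5 + 2·23 + 49] = 40.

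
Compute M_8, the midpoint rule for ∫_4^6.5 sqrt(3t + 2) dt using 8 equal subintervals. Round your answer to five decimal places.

10.51325

Δt = (6.5 − 4)/8 = 0.3125.
Midpoints: 4.15625, 4.46875, 4.78125, 5.09375, 5.40625, 5.71875, 6.03125, 6.34375.
f(4.15625) ≈ 3.80378, f(4.46875) ≈ 3.92508, f(4.78125) ≈ 4.04274, f(5.09375) ≈ 4.15707, f(5.40625) ≈ 4.26834, f(5.71875) ≈ 4.37679, f(6.03125) ≈ 4.48261, f(6.34375) ≈ 4.58598.
Sum = Δt · [f(4.15625) + f(4.46875) + f(4.78125) + ...].
Sum ≈ 10.51325.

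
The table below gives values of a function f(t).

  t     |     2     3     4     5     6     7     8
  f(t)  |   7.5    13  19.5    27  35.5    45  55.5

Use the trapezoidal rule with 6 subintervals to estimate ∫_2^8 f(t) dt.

Δt = 1.
T_6 = (1/2)·[7.5 + 2·13 + 2·19.5 + 2·27 + 2·35.5 + 2·45 + 55.5] = 171.5.

171.5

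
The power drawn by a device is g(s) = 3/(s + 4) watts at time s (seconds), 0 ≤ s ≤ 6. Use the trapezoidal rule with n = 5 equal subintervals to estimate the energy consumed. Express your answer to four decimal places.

2.7676

Δs = (6 − 0)/5 = 1.2.
g(0) = 0.75, g(1.2) = 15/26, g(2.4) = 0.46875, g(3.6) = 15/38, g(4.8) = 15/44, g(6) = 0.3.
T_5 = (Δs/2)·[g(s_0) + 2g(s_1) + ... + 2g(s_{4}) + g(s_5)].
Sum ≈ 2.7676.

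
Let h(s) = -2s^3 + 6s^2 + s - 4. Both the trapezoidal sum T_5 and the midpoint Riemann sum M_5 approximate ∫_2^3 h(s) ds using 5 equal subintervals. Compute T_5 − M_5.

-0.09

T_5 = 3.94.
M_5 = 4.03.
T_5 − M_5 = -0.09.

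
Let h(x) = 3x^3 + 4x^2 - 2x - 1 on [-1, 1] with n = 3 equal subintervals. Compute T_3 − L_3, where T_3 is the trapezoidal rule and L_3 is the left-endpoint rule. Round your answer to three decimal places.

0.667

T_3 ≈ 1.25926.
L_3 ≈ 0.59259.
T_3 − L_3 ≈ 0.667.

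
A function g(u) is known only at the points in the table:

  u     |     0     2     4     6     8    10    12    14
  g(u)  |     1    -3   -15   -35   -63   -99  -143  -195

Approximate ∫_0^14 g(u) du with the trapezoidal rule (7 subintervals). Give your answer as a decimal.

Δu = 2.
T_7 = (2/2)·[1 + 2·(-3) + 2·(-15) + 2·(-35) + 2·(-63) + 2·(-99) + 2·(-143) + (-195)] = -910.

-910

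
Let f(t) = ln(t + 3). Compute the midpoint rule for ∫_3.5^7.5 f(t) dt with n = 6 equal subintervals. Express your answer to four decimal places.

Δt = (7.5 − 3.5)/6 = 2/3.
Midpoints: 23/6, 4.5, 31/6, 35/6, 6.5, 43/6.
f(23/6) ≈ 1.9218, f(4.5) ≈ 2.0149, f(31/6) ≈ 2.1001, f(35/6) ≈ 2.1785, f(6.5) ≈ 2.2513, f(43/6) ≈ 2.3191.
Sum = Δt · [f(23/6) + f(4.5) + f(31/6) + ...].
Sum ≈ 8.5238.

8.5238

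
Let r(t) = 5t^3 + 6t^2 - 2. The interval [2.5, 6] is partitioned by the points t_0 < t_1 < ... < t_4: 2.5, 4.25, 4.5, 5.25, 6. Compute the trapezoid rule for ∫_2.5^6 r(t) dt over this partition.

Subinterval widths: 1.75, 0.25, 0.75, 0.75.
r(2.5) = 113.625, r(4.25) = 490.203125, r(4.5) = 575.125, r(5.25) = 886.890625, r(6) = 1294.
On each subinterval the trapezoid contributes (Δt_i/2)·[r(t_{i-1}) + r(t_i)].
Sum = 2027.60546875.

2027.60546875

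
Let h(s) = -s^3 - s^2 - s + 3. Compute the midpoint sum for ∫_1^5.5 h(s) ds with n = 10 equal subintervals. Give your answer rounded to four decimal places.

-283.9493

Δs = (5.5 − 1)/10 = 0.45.
Midpoints: 1.225, 1.675, 2.125, 2.575, 3.025, 3.475, 3.925, 4.375, 4.825, 5.275.
h(1.225) = -100089/64000, h(1.675) = -395523/64000, h(2.125) = -6777/512, h(2.575) = -1489887/64000, h(3.025) = -2358801/64000, h(3.475) = -3488859/64000, h(3.925) = -4915053/64000, h(4.375) = -53379/512, h(4.825) = -8795817/64000, h(5.275) = -11320371/64000.
Sum = Δs · [h(1.225) + h(1.675) + h(2.125) + ...].
Sum ≈ -283.9493.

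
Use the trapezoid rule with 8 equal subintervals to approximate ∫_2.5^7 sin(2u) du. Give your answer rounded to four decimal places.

0.0655

Δu = (7 − 2.5)/8 = 0.5625.
f(2.5) ≈ -0.9589, f(3.0625) ≈ -0.1575, f(3.625) ≈ 0.8231, f(4.1875) ≈ 0.8673, f(4.75) ≈ -0.0752, f(5.3125) ≈ -0.9321, f(5.875) ≈ -0.7287, f(6.4375) ≈ 0.3038, f(7) ≈ 0.9906.
T_8 = (Δu/2)·[f(u_0) + 2f(u_1) + ... + 2f(u_{7}) + f(u_8)].
Sum ≈ 0.0655.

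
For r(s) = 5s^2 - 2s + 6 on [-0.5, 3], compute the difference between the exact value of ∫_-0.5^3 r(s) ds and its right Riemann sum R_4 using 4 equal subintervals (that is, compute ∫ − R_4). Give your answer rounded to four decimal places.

-18.3112

Exact integral: ∫_-0.5^3 r(s) ds ≈ 57.458333.
R_4 = 75.76953125.
Error ≈ 57.458333 − 75.76953125 ≈ -18.3112.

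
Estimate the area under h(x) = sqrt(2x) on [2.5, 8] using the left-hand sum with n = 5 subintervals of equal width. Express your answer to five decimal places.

Δx = (8 − 2.5)/5 = 1.1.
Left endpoints: 2.5, 3.6, 4.7, 5.8, 6.9.
h(2.5) ≈ 2.23607, h(3.6) ≈ 2.68328, h(4.7) ≈ 3.06594, h(5.8) ≈ 3.40588, h(6.9) ≈ 3.71484.
Sum = Δx · [h(2.5) + h(3.6) + h(4.7) + h(5.8) + h(6.9)].
Sum ≈ 16.61660.

16.61660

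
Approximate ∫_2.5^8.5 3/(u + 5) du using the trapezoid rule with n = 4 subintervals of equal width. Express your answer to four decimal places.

Δu = (8.5 − 2.5)/4 = 1.5.
f(2.5) = 0.4, f(4) = 1/3, f(5.5) = 2/7, f(7) = 0.25, f(8.5) = 2/9.
T_4 = (Δu/2)·[f(u_0) + 2f(u_1) + 2f(u_2) + 2f(u_3) + f(u_4)].
Sum ≈ 1.7702.

1.7702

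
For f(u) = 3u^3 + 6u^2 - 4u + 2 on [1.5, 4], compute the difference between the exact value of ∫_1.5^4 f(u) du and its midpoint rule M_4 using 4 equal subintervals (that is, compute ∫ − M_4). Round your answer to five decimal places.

Exact integral: ∫_1.5^4 f(u) du = 286.953125.
M_4 ≈ 284.4506836.
Error ≈ 286.953125 − 284.4506836 ≈ 2.50244.

2.50244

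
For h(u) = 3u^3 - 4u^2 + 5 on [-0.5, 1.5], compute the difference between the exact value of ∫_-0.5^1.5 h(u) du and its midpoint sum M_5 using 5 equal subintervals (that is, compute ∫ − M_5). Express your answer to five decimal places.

Exact integral: ∫_-0.5^1.5 h(u) du ≈ 9.0833333.
M_5 = 9.07.
Error ≈ 9.0833333 − 9.07 ≈ 0.01333.

0.01333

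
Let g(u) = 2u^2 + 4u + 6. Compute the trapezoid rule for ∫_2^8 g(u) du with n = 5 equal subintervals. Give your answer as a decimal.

Δu = (8 − 2)/5 = 1.2.
g(2) = 22, g(3.2) = 39.28, g(4.4) = 62.32, g(5.6) = 91.12, g(6.8) = 125.68, g(8) = 166.
T_5 = (Δu/2)·[g(u_0) + 2g(u_1) + ... + 2g(u_{4}) + g(u_5)].
Sum = 494.88.

494.88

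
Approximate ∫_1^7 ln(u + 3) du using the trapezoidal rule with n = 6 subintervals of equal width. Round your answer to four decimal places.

Δu = (7 − 1)/6 = 1.
f(1) ≈ 1.3863, f(2) ≈ 1.6094, f(3) ≈ 1.7918, f(4) ≈ 1.9459, f(5) ≈ 2.0794, f(6) ≈ 2.1972, f(7) ≈ 2.3026.
T_6 = (Δu/2)·[f(u_0) + 2f(u_1) + ... + 2f(u_{5}) + f(u_6)].
Sum ≈ 11.4682.

11.4682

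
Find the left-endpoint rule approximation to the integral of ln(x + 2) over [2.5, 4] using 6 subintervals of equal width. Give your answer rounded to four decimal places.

2.4460

Δx = (4 − 2.5)/6 = 0.25.
Left endpoints: 2.5, 2.75, 3, 3.25, 3.5, 3.75.
f(2.5) ≈ 1.5041, f(2.75) ≈ 1.5581, f(3) ≈ 1.6094, f(3.25) ≈ 1.6582, f(3.5) ≈ 1.7047, f(3.75) ≈ 1.7492.
Sum = Δx · [f(2.5) + f(2.75) + f(3) + ...].
Sum ≈ 2.4460.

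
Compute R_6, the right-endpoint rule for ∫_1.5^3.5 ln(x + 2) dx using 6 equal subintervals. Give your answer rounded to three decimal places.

3.066

Δx = (3.5 − 1.5)/6 = 1/3.
Right endpoints: 11/6, 13/6, 2.5, 17/6, 19/6, 3.5.
f(11/6) ≈ 1.344, f(13/6) ≈ 1.427, f(2.5) ≈ 1.504, f(17/6) ≈ 1.576, f(19/6) ≈ 1.642, f(3.5) ≈ 1.705.
Sum = Δx · [f(11/6) + f(13/6) + f(2.5) + ...].
Sum ≈ 3.066.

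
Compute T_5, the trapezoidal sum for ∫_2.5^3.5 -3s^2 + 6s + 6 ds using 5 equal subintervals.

-3.27

Δs = (3.5 − 2.5)/5 = 0.2.
f(2.5) = 2.25, f(2.7) = 0.33, f(2.9) = -1.83, f(3.1) = -4.23, f(3.3) = -6.87, f(3.5) = -9.75.
T_5 = (Δs/2)·[f(s_0) + 2f(s_1) + ... + 2f(s_{4}) + f(s_5)].
Sum = -3.27.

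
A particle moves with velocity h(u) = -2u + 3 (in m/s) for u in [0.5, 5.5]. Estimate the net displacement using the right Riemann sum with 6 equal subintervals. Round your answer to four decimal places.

-19.1667

Δu = (5.5 − 0.5)/6 = 5/6.
Right endpoints: 4/3, 13/6, 3, 23/6, 14/3, 5.5.
h(4/3) = 1/3, h(13/6) = -4/3, h(3) = -3, h(23/6) = -14/3, h(14/3) = -19/3, h(5.5) = -8.
Sum = Δu · [h(4/3) + h(13/6) + h(3) + ...].
Sum ≈ -19.1667.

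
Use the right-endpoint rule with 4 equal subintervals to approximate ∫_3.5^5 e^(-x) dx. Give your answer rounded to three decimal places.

Δx = (5 − 3.5)/4 = 0.375.
Right endpoints: 3.875, 4.25, 4.625, 5.
f(3.875) ≈ 0.021, f(4.25) ≈ 0.014, f(4.625) ≈ 0.010, f(5) ≈ 0.007.
Sum = Δx · [f(3.875) + f(4.25) + f(4.625) + f(5)].
Sum ≈ 0.019.

0.019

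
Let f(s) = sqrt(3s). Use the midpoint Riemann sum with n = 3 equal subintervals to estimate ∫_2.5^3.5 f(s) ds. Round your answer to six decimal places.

Δs = (3.5 − 2.5)/3 = 1/3.
Midpoints: 8/3, 3, 10/3.
f(8/3) ≈ 2.828427, f(3) ≈ 3.000000, f(10/3) ≈ 3.162278.
Sum = Δs · [f(8/3) + f(3) + f(10/3)].
Sum ≈ 2.996902.

2.996902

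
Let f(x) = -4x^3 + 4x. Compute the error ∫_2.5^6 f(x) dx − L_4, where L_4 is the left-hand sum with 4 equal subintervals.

-321.75390625

Exact integral: ∫_2.5^6 f(x) dx = -1197.4375.
L_4 = -875.68359375.
Error = -1197.4375 − (-875.68359375) = -321.75390625.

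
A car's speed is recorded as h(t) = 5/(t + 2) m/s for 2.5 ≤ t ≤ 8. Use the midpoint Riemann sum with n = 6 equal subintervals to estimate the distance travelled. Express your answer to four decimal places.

Δt = (8 − 2.5)/6 = 11/12.
Midpoints: 71/24, 3.875, 115/24, 137/24, 6.625, 181/24.
h(71/24) = 120/119, h(3.875) = 40/47, h(115/24) = 120/163, h(137/24) = 24/37, h(6.625) = 40/69, h(181/24) = 120/229.
Sum = Δt · [h(71/24) + h(3.875) + h(115/24) + ...].
Sum ≈ 3.9857.

3.9857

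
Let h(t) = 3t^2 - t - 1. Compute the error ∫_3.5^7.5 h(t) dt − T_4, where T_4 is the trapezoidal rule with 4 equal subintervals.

Exact integral: ∫_3.5^7.5 h(t) dt = 353.
T_4 = 355.
Error = 353 − 355 = -2.

-2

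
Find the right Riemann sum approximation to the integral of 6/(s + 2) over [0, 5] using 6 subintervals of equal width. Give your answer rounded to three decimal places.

6.702

Δs = (5 − 0)/6 = 5/6.
Right endpoints: 5/6, 5/3, 2.5, 10/3, 25/6, 5.
f(5/6) = 36/17, f(5/3) = 18/11, f(2.5) = 4/3, f(10/3) = 1.125, f(25/6) = 36/37, f(5) = 6/7.
Sum = Δs · [f(5/6) + f(5/3) + f(2.5) + ...].
Sum ≈ 6.702.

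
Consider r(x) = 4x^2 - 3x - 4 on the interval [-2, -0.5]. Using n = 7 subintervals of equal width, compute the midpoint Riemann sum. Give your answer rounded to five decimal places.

Δx = (-0.5 − (-2))/7 = 3/14.
Midpoints: -53/28, -47/28, -41/28, -1.25, -29/28, -23/28, -17/28.
r(-53/28) = 1569/98, r(-47/28) = 603/49, r(-41/28) = 879/98, r(-1.25) = 6, r(-29/28) = 333/98, r(-23/28) = 57/49, r(-17/28) = -69/98.
Sum = Δx · [r(-53/28) + r(-47/28) + r(-41/28) + ...].
Sum ≈ 10.10204.

10.10204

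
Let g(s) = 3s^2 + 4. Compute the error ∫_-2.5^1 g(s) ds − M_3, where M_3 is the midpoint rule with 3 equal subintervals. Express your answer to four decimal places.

1.1910

Exact integral: ∫_-2.5^1 g(s) ds = 30.625.
M_3 ≈ 29.434028.
Error ≈ 30.625 − 29.434028 ≈ 1.1910.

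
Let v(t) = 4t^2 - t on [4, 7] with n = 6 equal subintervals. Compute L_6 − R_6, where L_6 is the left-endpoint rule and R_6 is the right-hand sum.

-64.5

L_6 = 323.75.
R_6 = 388.25.
L_6 − R_6 = -64.5.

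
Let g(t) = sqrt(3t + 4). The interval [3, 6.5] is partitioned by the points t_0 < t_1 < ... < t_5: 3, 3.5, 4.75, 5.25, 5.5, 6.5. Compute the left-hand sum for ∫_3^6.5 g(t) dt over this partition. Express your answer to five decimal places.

Subinterval widths: 0.5, 1.25, 0.5, 0.25, 1.
Left endpoints: 3, 3.5, 4.75, 5.25, 5.5.
g(3) ≈ 3.60555, g(3.5) ≈ 3.80789, g(4.75) ≈ 4.27200, g(5.25) ≈ 4.44410, g(5.5) ≈ 4.52769.
Sum = Σ Δt_i · g(t_i).
Sum ≈ 14.33735.

14.33735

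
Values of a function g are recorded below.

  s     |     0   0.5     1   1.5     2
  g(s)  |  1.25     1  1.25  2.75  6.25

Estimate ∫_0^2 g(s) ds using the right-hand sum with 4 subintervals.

Δs = 0.5.
Sum = 0.5·[1 + 1.25 + 2.75 + 6.25] = 5.625.

5.625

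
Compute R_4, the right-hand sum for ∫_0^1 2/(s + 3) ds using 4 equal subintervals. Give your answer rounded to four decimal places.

0.5550

Δs = (1 − 0)/4 = 0.25.
Right endpoints: 0.25, 0.5, 0.75, 1.
f(0.25) = 8/13, f(0.5) = 4/7, f(0.75) = 8/15, f(1) = 0.5.
Sum = Δs · [f(0.25) + f(0.5) + f(0.75) + f(1)].
Sum ≈ 0.5550.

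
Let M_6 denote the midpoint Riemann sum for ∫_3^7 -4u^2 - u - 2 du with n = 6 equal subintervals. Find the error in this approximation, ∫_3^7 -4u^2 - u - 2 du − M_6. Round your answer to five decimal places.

-0.59259

Exact integral: ∫_3^7 f(u) du ≈ -449.3333333.
M_6 ≈ -448.7407407.
Error ≈ -449.3333333 − (-448.7407407) ≈ -0.59259.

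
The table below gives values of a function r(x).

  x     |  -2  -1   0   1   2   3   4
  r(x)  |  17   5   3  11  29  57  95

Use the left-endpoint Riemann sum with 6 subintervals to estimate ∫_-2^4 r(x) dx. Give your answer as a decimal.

Δx = 1.
Sum = 1·[17 + 5 + 3 + 11 + 29 + 57] = 122.

122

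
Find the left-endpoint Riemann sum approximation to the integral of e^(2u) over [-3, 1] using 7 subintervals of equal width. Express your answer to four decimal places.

Δu = (1 − (-3))/7 = 4/7.
Left endpoints: -3, -17/7, -13/7, -9/7, -5/7, -1/7, 3/7.
f(-3) ≈ 0.0025, f(-17/7) ≈ 0.0078, f(-13/7) ≈ 0.0244, f(-9/7) ≈ 0.0764, f(-5/7) ≈ 0.2397, f(-1/7) ≈ 0.7515, f(3/7) ≈ 2.3564.
Sum = Δu · [f(-3) + f(-17/7) + f(-13/7) + ...].
Sum ≈ 1.9763.

1.9763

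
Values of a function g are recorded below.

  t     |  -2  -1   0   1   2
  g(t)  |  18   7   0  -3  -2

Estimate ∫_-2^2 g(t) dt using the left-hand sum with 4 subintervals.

22

Δt = 1.
Sum = 1·[18 + 7 + 0 + (-3)] = 22.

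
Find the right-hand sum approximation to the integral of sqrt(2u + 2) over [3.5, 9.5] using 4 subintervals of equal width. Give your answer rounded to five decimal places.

Δu = (9.5 − 3.5)/4 = 1.5.
Right endpoints: 5, 6.5, 8, 9.5.
f(5) ≈ 3.46410, f(6.5) ≈ 3.87298, f(8) ≈ 4.24264, f(9.5) ≈ 4.58258.
Sum = Δu · [f(5) + f(6.5) + f(8) + f(9.5)].
Sum ≈ 24.24345.

24.24345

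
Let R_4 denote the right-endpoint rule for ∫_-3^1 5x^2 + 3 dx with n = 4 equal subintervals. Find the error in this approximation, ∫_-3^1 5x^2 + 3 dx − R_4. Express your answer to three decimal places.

Exact integral: ∫_-3^1 f(x) dx ≈ 58.66667.
R_4 = 42.
Error ≈ 58.66667 − 42 ≈ 16.667.

16.667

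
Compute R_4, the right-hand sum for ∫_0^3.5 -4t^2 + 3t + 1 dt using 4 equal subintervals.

-53.921875

Δt = (3.5 − 0)/4 = 0.875.
Right endpoints: 0.875, 1.75, 2.625, 3.5.
f(0.875) = 0.5625, f(1.75) = -6, f(2.625) = -18.6875, f(3.5) = -37.5.
Sum = Δt · [f(0.875) + f(1.75) + f(2.625) + f(3.5)].
Sum = -53.921875.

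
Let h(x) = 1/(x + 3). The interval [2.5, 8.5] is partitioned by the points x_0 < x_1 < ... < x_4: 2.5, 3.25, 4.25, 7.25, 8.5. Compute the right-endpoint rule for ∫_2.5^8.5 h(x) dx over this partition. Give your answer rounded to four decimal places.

0.6593

Subinterval widths: 0.75, 1, 3, 1.25.
Right endpoints: 3.25, 4.25, 7.25, 8.5.
h(3.25) = 0.16, h(4.25) = 4/29, h(7.25) = 4/41, h(8.5) = 2/23.
Sum = Σ Δx_i · h(x_i).
Sum ≈ 0.6593.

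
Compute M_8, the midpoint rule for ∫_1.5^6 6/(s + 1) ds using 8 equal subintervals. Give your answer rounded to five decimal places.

6.16678

Δs = (6 − 1.5)/8 = 0.5625.
Midpoints: 1.78125, 2.34375, 2.90625, 3.46875, 4.03125, 4.59375, 5.15625, 5.71875.
f(1.78125) = 192/89, f(2.34375) = 192/107, f(2.90625) = 1.536, f(3.46875) = 192/143, f(4.03125) = 192/161, f(4.59375) = 192/179, f(5.15625) = 192/197, f(5.71875) = 192/215.
Sum = Δs · [f(1.78125) + f(2.34375) + f(2.90625) + ...].
Sum ≈ 6.16678.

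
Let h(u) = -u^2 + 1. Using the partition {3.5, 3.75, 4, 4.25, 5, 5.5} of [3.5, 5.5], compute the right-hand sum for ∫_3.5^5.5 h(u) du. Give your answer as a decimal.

-43.90625

Subinterval widths: 0.25, 0.25, 0.25, 0.75, 0.5.
Right endpoints: 3.75, 4, 4.25, 5, 5.5.
h(3.75) = -13.0625, h(4) = -15, h(4.25) = -17.0625, h(5) = -24, h(5.5) = -29.25.
Sum = Σ Δu_i · h(u_i).
Sum = -43.90625.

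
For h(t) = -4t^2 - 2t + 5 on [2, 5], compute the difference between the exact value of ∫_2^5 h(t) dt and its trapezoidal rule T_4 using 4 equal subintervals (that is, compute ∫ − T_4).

Exact integral: ∫_2^5 h(t) dt = -162.
T_4 = -163.125.
Error = -162 − (-163.125) = 1.125.

1.125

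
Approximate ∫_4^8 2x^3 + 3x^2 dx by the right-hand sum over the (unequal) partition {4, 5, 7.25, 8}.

Subinterval widths: 1, 2.25, 0.75.
Right endpoints: 5, 7.25, 8.
f(5) = 325, f(7.25) = 919.84375, f(8) = 1216.
Sum = Σ Δx_i · f(x_i).
Sum = 3306.6484375.

3306.6484375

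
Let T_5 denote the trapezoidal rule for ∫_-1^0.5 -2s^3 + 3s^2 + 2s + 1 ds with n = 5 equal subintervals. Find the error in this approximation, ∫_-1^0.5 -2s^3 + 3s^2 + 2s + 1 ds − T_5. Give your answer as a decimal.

Exact integral: ∫_-1^0.5 f(s) ds = 2.34375.
T_5 = 2.445.
Error = 2.34375 − 2.445 = -0.10125.

-0.10125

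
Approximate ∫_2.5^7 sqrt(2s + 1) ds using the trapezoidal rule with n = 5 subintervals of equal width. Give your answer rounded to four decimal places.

Δs = (7 − 2.5)/5 = 0.9.
f(2.5) ≈ 2.4495, f(3.4) ≈ 2.7928, f(4.3) ≈ 3.0984, f(5.2) ≈ 3.3764, f(6.1) ≈ 3.6332, f(7) ≈ 3.8730.
T_5 = (Δs/2)·[f(s_0) + 2f(s_1) + ... + 2f(s_{4}) + f(s_5)].
Sum ≈ 14.4558.

14.4558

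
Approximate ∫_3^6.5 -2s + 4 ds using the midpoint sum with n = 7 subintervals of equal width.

Δs = (6.5 − 3)/7 = 0.5.
Midpoints: 3.25, 3.75, 4.25, 4.75, 5.25, 5.75, 6.25.
f(3.25) = -2.5, f(3.75) = -3.5, f(4.25) = -4.5, f(4.75) = -5.5, f(5.25) = -6.5, f(5.75) = -7.5, f(6.25) = -8.5.
Sum = Δs · [f(3.25) + f(3.75) + f(4.25) + ...].
Sum = -19.25.

-19.25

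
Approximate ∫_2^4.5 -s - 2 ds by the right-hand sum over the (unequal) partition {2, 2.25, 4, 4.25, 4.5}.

-14.75

Subinterval widths: 0.25, 1.75, 0.25, 0.25.
Right endpoints: 2.25, 4, 4.25, 4.5.
f(2.25) = -4.25, f(4) = -6, f(4.25) = -6.25, f(4.5) = -6.5.
Sum = Σ Δs_i · f(s_i).
Sum = -14.75.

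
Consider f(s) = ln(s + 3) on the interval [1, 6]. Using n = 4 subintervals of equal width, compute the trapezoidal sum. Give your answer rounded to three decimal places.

9.212

Δs = (6 − 1)/4 = 1.25.
f(1) ≈ 1.386, f(2.25) ≈ 1.658, f(3.5) ≈ 1.872, f(4.75) ≈ 2.048, f(6) ≈ 2.197.
T_4 = (Δs/2)·[f(s_0) + 2f(s_1) + 2f(s_2) + 2f(s_3) + f(s_4)].
Sum ≈ 9.212.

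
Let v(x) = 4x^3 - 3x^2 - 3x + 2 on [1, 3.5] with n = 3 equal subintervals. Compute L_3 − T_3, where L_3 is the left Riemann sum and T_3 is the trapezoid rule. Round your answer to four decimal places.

-52.6042

L_3 ≈ 49.652778.
T_3 ≈ 102.256944.
L_3 − T_3 ≈ -52.6042.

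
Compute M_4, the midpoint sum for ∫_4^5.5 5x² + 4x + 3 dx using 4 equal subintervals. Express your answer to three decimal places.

203.537

Δx = (5.5 − 4)/4 = 0.375.
Midpoints: 4.1875, 4.5625, 4.9375, 5.3125.
f(4.1875) = 107.42578125, f(4.5625) = 125.33203125, f(4.9375) = 144.64453125, f(5.3125) = 165.36328125.
Sum = Δx · [f(4.1875) + f(4.5625) + f(4.9375) + f(5.3125)].
Sum ≈ 203.537.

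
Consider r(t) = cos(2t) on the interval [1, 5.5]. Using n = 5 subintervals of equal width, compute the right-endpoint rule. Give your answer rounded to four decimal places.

-0.4925

Δt = (5.5 − 1)/5 = 0.9.
Right endpoints: 1.9, 2.8, 3.7, 4.6, 5.5.
r(1.9) ≈ -0.7910, r(2.8) ≈ 0.7756, r(3.7) ≈ 0.4385, r(4.6) ≈ -0.9748, r(5.5) ≈ 0.0044.
Sum = Δt · [r(1.9) + r(2.8) + r(3.7) + r(4.6) + r(5.5)].
Sum ≈ -0.4925.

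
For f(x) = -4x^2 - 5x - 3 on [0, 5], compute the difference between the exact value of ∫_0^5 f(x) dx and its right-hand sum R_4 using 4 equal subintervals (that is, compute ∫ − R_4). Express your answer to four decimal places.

83.3333

Exact integral: ∫_0^5 f(x) dx ≈ -244.166667.
R_4 = -327.5.
Error ≈ -244.166667 − (-327.5) ≈ 83.3333.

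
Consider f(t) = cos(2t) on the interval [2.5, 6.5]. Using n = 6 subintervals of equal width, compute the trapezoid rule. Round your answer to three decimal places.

Δt = (6.5 − 2.5)/6 = 2/3.
f(2.5) ≈ 0.284, f(19/6) ≈ 0.999, f(23/6) ≈ 0.186, f(4.5) ≈ -0.911, f(31/6) ≈ -0.615, f(35/6) ≈ 0.622, f(6.5) ≈ 0.907.
T_6 = (Δt/2)·[f(t_0) + 2f(t_1) + ... + 2f(t_{5}) + f(t_6)].
Sum ≈ 0.584.

0.584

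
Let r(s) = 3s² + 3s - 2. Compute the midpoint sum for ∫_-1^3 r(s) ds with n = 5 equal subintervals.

31.36

Δs = (3 − (-1))/5 = 0.8.
Midpoints: -0.6, 0.2, 1, 1.8, 2.6.
r(-0.6) = -2.72, r(0.2) = -1.28, r(1) = 4, r(1.8) = 13.12, r(2.6) = 26.08.
Sum = Δs · [r(-0.6) + r(0.2) + r(1) + r(1.8) + r(2.6)].
Sum = 31.36.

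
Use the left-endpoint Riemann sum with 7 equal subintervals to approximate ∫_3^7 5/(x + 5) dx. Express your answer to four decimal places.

2.0880

Δx = (7 − 3)/7 = 4/7.
Left endpoints: 3, 25/7, 29/7, 33/7, 37/7, 41/7, 45/7.
f(3) = 0.625, f(25/7) = 7/12, f(29/7) = 0.546875, f(33/7) = 35/68, f(37/7) = 35/72, f(41/7) = 35/76, f(45/7) = 0.4375.
Sum = Δx · [f(3) + f(25/7) + f(29/7) + ...].
Sum ≈ 2.0880.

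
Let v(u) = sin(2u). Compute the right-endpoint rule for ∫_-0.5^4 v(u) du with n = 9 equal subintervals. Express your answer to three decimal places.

0.772

Δu = (4 − (-0.5))/9 = 0.5.
Right endpoints: 0, 0.5, 1, 1.5, 2, 2.5, 3, 3.5, 4.
v(0) ≈ 0.000, v(0.5) ≈ 0.841, v(1) ≈ 0.909, v(1.5) ≈ 0.141, v(2) ≈ -0.757, v(2.5) ≈ -0.959, v(3) ≈ -0.279, v(3.5) ≈ 0.657, v(4) ≈ 0.989.
Sum = Δu · [v(0) + v(0.5) + v(1) + ...].
Sum ≈ 0.772.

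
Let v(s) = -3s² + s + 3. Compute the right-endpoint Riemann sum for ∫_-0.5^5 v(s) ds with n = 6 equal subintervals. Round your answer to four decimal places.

Δs = (5 − (-0.5))/6 = 11/12.
Right endpoints: 5/12, 4/3, 2.25, 19/6, 49/12, 5.
v(5/12) = 139/48, v(4/3) = -1, v(2.25) = -9.9375, v(19/6) = -287/12, v(49/12) = -42.9375, v(5) = -67.
Sum = Δs · [v(5/12) + v(4/3) + v(2.25) + ...].
Sum ≈ -130.0712.

-130.0712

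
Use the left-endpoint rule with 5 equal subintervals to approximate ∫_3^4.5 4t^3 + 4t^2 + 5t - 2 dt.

Δt = (4.5 − 3)/5 = 0.3.
Left endpoints: 3, 3.3, 3.6, 3.9, 4.2.
f(3) = 157, f(3.3) = 201.808, f(3.6) = 254.464, f(3.9) = 315.616, f(4.2) = 385.912.
Sum = Δt · [f(3) + f(3.3) + f(3.6) + f(3.9) + f(4.2)].
Sum = 394.44.

394.44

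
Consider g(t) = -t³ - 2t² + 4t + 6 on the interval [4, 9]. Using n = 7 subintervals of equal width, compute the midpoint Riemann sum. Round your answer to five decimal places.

Δt = (9 − 4)/7 = 5/7.
Midpoints: 61/14, 71/14, 81/14, 6.5, 101/14, 111/14, 121/14.
g(61/14) = -266881/2744, g(71/14) = -426931/2744, g(81/14) = -635181/2744, g(6.5) = -327.125, g(101/14) = -1220281/2744, g(111/14) = -1609131/2744, g(121/14) = -2070181/2744.
Sum = Δt · [g(61/14) + g(71/14) + g(81/14) + ...].
Sum ≈ -1855.01276.

-1855.01276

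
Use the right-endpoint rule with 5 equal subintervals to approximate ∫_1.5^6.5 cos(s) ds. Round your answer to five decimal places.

Δs = (6.5 − 1.5)/5 = 1.
Right endpoints: 2.5, 3.5, 4.5, 5.5, 6.5.
f(2.5) ≈ -0.80114, f(3.5) ≈ -0.93646, f(4.5) ≈ -0.21080, f(5.5) ≈ 0.70867, f(6.5) ≈ 0.97659.
Sum = Δs · [f(2.5) + f(3.5) + f(4.5) + f(5.5) + f(6.5)].
Sum ≈ -0.26314.

-0.26314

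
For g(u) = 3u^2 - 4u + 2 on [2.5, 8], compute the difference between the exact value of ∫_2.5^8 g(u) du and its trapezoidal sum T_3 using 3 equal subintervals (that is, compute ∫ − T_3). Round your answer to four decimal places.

Exact integral: ∫_2.5^8 g(u) du = 391.875.
T_3 ≈ 401.118056.
Error ≈ 391.875 − 401.118056 ≈ -9.2431.

-9.2431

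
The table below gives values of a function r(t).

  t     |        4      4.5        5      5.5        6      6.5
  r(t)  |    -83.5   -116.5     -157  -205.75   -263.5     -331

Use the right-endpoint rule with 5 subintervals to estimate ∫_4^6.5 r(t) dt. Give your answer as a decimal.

Δt = 0.5.
Sum = 0.5·[(-116.5) + (-157) + (-205.75) + (-263.5) + (-331)] = -536.875.

-536.875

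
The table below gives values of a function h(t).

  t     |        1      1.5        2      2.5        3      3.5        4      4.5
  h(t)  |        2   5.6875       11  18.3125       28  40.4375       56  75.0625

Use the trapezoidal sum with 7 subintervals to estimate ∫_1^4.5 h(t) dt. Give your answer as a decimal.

Δt = 0.5.
T_7 = (0.5/2)·[2 + 2·5.6875 + 2·11 + 2·18.3125 + 2·28 + 2·40.4375 + 2·56 + 75.0625] = 98.984375.

98.984375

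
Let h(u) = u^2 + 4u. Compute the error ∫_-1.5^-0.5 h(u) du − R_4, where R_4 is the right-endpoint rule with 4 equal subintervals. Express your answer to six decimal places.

-0.260417

Exact integral: ∫_-1.5^-0.5 h(u) du ≈ -2.91666667.
R_4 = -2.65625.
Error ≈ -2.91666667 − (-2.65625) ≈ -0.260417.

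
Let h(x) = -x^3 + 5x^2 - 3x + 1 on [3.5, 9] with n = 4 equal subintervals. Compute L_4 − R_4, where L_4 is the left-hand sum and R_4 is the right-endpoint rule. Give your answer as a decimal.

L_4 ≈ -333.92090.
R_4 ≈ -827.37402.
L_4 − R_4 = 493.453125.

493.453125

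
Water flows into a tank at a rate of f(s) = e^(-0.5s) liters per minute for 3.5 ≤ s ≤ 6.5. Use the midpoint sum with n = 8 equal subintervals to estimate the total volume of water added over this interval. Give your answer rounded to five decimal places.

Δs = (6.5 − 3.5)/8 = 0.375.
Midpoints: 3.6875, 4.0625, 4.4375, 4.8125, 5.1875, 5.5625, 5.9375, 6.3125.
f(3.6875) ≈ 0.15822, f(4.0625) ≈ 0.13117, f(4.4375) ≈ 0.10874, f(4.8125) ≈ 0.09015, f(5.1875) ≈ 0.07474, f(5.5625) ≈ 0.06196, f(5.9375) ≈ 0.05137, f(6.3125) ≈ 0.04259.
Sum = Δs · [f(3.6875) + f(4.0625) + f(4.4375) + ...].
Sum ≈ 0.26960.

0.26960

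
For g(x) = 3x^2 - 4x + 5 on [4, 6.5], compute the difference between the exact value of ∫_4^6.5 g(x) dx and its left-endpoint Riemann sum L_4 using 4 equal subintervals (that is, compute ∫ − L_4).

Exact integral: ∫_4^6.5 g(x) dx = 170.625.
L_4 = 149.62890625.
Error = 170.625 − 149.62890625 = 20.99609375.

20.99609375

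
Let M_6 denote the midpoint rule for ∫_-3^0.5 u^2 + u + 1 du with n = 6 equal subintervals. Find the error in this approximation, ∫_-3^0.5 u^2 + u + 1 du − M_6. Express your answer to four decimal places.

0.0992

Exact integral: ∫_-3^0.5 f(u) du ≈ 8.166667.
M_6 ≈ 8.067419.
Error ≈ 8.166667 − 8.067419 ≈ 0.0992.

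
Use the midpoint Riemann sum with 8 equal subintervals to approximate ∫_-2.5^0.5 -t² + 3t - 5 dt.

-29.21484375

Δt = (0.5 − (-2.5))/8 = 0.375.
Midpoints: -2.3125, -1.9375, -1.5625, -1.1875, -0.8125, -0.4375, -0.0625, 0.3125.
f(-2.3125) = -17.28515625, f(-1.9375) = -14.56640625, f(-1.5625) = -12.12890625, f(-1.1875) = -9.97265625, f(-0.8125) = -8.09765625, f(-0.4375) = -6.50390625, f(-0.0625) = -5.19140625, f(0.3125) = -4.16015625.
Sum = Δt · [f(-2.3125) + f(-1.9375) + f(-1.5625) + ...].
Sum = -29.21484375.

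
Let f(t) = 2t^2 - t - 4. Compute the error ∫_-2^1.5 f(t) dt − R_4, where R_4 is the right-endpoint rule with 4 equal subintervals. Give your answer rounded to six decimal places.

2.169271

Exact integral: ∫_-2^1.5 f(t) dt ≈ -5.54166667.
R_4 = -7.7109375.
Error ≈ -5.54166667 − (-7.7109375) ≈ 2.169271.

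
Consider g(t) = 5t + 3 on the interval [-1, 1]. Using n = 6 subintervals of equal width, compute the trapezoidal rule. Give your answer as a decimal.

6

Δt = (1 − (-1))/6 = 1/3.
g(-1) = -2, g(-2/3) = -1/3, g(-1/3) = 4/3, g(0) = 3, g(1/3) = 14/3, g(2/3) = 19/3, g(1) = 8.
T_6 = (Δt/2)·[g(t_0) + 2g(t_1) + ... + 2g(t_{5}) + g(t_6)].
Sum = 6.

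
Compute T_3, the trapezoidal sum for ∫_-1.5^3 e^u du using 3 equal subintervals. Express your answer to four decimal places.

Δu = (3 − (-1.5))/3 = 1.5.
f(-1.5) ≈ 0.2231, f(0) ≈ 1.0000, f(1.5) ≈ 4.4817, f(3) ≈ 20.0855.
T_3 = (Δu/2)·[f(u_0) + 2f(u_1) + 2f(u_2) + f(u_3)].
Sum ≈ 23.4540.

23.4540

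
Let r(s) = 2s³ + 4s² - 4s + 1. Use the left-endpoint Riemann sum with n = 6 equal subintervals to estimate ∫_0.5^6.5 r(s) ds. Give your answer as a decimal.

859

Δs = (6.5 − 0.5)/6 = 1.
Left endpoints: 0.5, 1.5, 2.5, 3.5, 4.5, 5.5.
r(0.5) = 0.25, r(1.5) = 10.75, r(2.5) = 47.25, r(3.5) = 121.75, r(4.5) = 246.25, r(5.5) = 432.75.
Sum = Δs · [r(0.5) + r(1.5) + r(2.5) + ...].
Sum = 859.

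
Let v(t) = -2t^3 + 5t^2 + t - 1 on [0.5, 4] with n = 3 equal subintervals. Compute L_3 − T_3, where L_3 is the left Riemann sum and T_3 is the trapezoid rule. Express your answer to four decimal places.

L_3 ≈ 2.657407.
T_3 ≈ -23.884259.
L_3 − T_3 ≈ 26.5417.

26.5417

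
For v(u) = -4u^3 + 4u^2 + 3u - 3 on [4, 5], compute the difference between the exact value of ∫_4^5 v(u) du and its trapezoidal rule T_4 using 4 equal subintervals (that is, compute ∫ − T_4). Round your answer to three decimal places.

0.521

Exact integral: ∫_4^5 v(u) du ≈ -277.16667.
T_4 = -277.6875.
Error ≈ -277.16667 − (-277.6875) ≈ 0.521.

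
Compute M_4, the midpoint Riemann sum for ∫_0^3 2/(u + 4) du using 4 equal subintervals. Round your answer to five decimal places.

Δu = (3 − 0)/4 = 0.75.
Midpoints: 0.375, 1.125, 1.875, 2.625.
f(0.375) = 16/35, f(1.125) = 16/41, f(1.875) = 16/47, f(2.625) = 16/53.
Sum = Δu · [f(0.375) + f(1.125) + f(1.875) + f(2.625)].
Sum ≈ 1.11727.

1.11727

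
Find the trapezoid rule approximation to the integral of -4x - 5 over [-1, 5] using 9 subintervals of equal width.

Δx = (5 − (-1))/9 = 2/3.
f(-1) = -1, f(-1/3) = -11/3, f(1/3) = -19/3, f(1) = -9, f(5/3) = -35/3, f(7/3) = -43/3, f(3) = -17, f(11/3) = -59/3, f(13/3) = -67/3, f(5) = -25.
T_9 = (Δx/2)·[f(x_0) + 2f(x_1) + ... + 2f(x_{8}) + f(x_9)].
Sum = -78.

-78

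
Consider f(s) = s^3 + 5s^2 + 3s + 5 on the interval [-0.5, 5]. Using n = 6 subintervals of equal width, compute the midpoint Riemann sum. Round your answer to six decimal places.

424.875796

Δs = (5 − (-0.5))/6 = 11/12.
Midpoints: -1/24, 0.875, 43/24, 65/24, 3.625, 109/24.
f(-1/24) = 67511/13824, f(0.875) = 6207/512, f(43/24) = 444811/13824, f(65/24) = 963065/13824, f(3.625) = 66157/512, f(109/24) = 2978221/13824.
Sum = Δs · [f(-1/24) + f(0.875) + f(43/24) + ...].
Sum ≈ 424.875796.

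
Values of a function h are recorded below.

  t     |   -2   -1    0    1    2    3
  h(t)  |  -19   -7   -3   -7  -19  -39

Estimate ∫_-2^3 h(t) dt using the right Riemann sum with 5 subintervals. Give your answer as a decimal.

Δt = 1.
Sum = 1·[(-7) + (-3) + (-7) + (-19) + (-39)] = -75.

-75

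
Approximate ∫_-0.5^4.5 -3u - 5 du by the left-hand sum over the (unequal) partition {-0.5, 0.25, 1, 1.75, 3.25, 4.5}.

Subinterval widths: 0.75, 0.75, 0.75, 1.5, 1.25.
Left endpoints: -0.5, 0.25, 1, 1.75, 3.25.
f(-0.5) = -3.5, f(0.25) = -5.75, f(1) = -8, f(1.75) = -10.25, f(3.25) = -14.75.
Sum = Σ Δu_i · f(u_i).
Sum = -46.75.

-46.75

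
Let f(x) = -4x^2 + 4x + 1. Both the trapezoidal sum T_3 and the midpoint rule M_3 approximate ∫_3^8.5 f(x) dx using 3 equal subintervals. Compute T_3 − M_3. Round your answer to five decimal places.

T_3 ≈ -663.1574074.
M_3 ≈ -644.6712963.
T_3 − M_3 ≈ -18.48611.

-18.48611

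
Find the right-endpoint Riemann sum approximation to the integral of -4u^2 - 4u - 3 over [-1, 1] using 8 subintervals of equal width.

Δu = (1 − (-1))/8 = 0.25.
Right endpoints: -0.75, -0.5, -0.25, 0, 0.25, 0.5, 0.75, 1.
f(-0.75) = -2.25, f(-0.5) = -2, f(-0.25) = -2.25, f(0) = -3, f(0.25) = -4.25, f(0.5) = -6, f(0.75) = -8.25, f(1) = -11.
Sum = Δu · [f(-0.75) + f(-0.5) + f(-0.25) + ...].
Sum = -9.75.

-9.75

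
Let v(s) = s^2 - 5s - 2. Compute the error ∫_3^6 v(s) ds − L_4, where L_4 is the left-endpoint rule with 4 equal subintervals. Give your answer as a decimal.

4.21875

Exact integral: ∫_3^6 v(s) ds = -10.5.
L_4 = -14.71875.
Error = -10.5 − (-14.71875) = 4.21875.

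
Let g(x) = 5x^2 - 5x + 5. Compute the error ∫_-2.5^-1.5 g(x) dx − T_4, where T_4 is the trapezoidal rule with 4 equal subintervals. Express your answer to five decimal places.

Exact integral: ∫_-2.5^-1.5 g(x) dx ≈ 35.4166667.
T_4 = 35.46875.
Error ≈ 35.4166667 − 35.46875 ≈ -0.05208.

-0.05208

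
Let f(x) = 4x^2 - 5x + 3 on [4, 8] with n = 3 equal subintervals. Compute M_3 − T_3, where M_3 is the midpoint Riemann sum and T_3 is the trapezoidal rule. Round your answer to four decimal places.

M_3 ≈ 486.962963.
T_3 ≈ 494.074074.
M_3 − T_3 ≈ -7.1111.

-7.1111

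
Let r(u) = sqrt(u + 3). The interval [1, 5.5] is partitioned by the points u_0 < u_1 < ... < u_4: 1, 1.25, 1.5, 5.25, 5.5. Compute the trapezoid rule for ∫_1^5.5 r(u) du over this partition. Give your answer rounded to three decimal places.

11.117

Subinterval widths: 0.25, 0.25, 3.75, 0.25.
r(1) ≈ 2.000, r(1.25) ≈ 2.062, r(1.5) ≈ 2.121, r(5.25) ≈ 2.872, r(5.5) ≈ 2.915.
On each subinterval the trapezoid contributes (Δu_i/2)·[r(u_{i-1}) + r(u_i)].
Sum ≈ 11.117.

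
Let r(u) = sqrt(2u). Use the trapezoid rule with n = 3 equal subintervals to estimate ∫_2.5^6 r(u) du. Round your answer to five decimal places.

Δu = (6 − 2.5)/3 = 7/6.
r(2.5) ≈ 2.23607, r(11/3) ≈ 2.70801, r(29/6) ≈ 3.10913, r(6) ≈ 3.46410.
T_3 = (Δu/2)·[r(u_0) + 2r(u_1) + 2r(u_2) + r(u_3)].
Sum ≈ 10.11176.

10.11176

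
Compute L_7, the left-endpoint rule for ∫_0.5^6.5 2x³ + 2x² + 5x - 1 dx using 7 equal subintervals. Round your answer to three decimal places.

Δx = (6.5 − 0.5)/7 = 6/7.
Left endpoints: 0.5, 19/14, 31/14, 43/14, 55/14, 67/14, 79/14.
f(0.5) = 2.25, f(19/14) = 19851/1372, f(31/14) = 57063/1372, f(43/14) = 125091/1372, f(55/14) = 234303/1372, f(67/14) = 395067/1372, f(79/14) = 617751/1372.
Sum = Δx · [f(0.5) + f(19/14) + f(31/14) + ...].
Sum ≈ 907.255.

907.255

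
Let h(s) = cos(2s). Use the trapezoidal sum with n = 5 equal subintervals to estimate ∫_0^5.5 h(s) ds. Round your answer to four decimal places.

-0.2799

Δs = (5.5 − 0)/5 = 1.1.
h(0) ≈ 1.0000, h(1.1) ≈ -0.5885, h(2.2) ≈ -0.3073, h(3.3) ≈ 0.9502, h(4.4) ≈ -0.8111, h(5.5) ≈ 0.0044.
T_5 = (Δs/2)·[h(s_0) + 2h(s_1) + ... + 2h(s_{4}) + h(s_5)].
Sum ≈ -0.2799.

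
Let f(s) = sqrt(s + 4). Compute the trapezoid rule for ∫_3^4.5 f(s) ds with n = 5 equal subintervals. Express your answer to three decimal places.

4.174

Δs = (4.5 − 3)/5 = 0.3.
f(3) ≈ 2.646, f(3.3) ≈ 2.702, f(3.6) ≈ 2.757, f(3.9) ≈ 2.811, f(4.2) ≈ 2.864, f(4.5) ≈ 2.915.
T_5 = (Δs/2)·[f(s_0) + 2f(s_1) + ... + 2f(s_{4}) + f(s_5)].
Sum ≈ 4.174.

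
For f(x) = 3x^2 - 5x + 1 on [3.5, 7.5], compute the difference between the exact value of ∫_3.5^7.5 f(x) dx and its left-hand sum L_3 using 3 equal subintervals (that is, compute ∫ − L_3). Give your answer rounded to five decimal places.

71.11111

Exact integral: ∫_3.5^7.5 f(x) dx = 273.
L_3 ≈ 201.8888889.
Error ≈ 273 − 201.8888889 ≈ 71.11111.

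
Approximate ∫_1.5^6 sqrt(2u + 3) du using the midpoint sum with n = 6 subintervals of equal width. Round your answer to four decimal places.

Δu = (6 − 1.5)/6 = 0.75.
Midpoints: 1.875, 2.625, 3.375, 4.125, 4.875, 5.625.
f(1.875) ≈ 2.5981, f(2.625) ≈ 2.8723, f(3.375) ≈ 3.1225, f(4.125) ≈ 3.3541, f(4.875) ≈ 3.5707, f(5.625) ≈ 3.7749.
Sum = Δu · [f(1.875) + f(2.625) + f(3.375) + ...].
Sum ≈ 14.4694.

14.4694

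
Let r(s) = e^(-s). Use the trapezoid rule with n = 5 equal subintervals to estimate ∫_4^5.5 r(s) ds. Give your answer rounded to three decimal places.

Δs = (5.5 − 4)/5 = 0.3.
r(4) ≈ 0.018, r(4.3) ≈ 0.014, r(4.6) ≈ 0.010, r(4.9) ≈ 0.007, r(5.2) ≈ 0.006, r(5.5) ≈ 0.004.
T_5 = (Δs/2)·[r(s_0) + 2r(s_1) + ... + 2r(s_{4}) + r(s_5)].
Sum ≈ 0.014.

0.014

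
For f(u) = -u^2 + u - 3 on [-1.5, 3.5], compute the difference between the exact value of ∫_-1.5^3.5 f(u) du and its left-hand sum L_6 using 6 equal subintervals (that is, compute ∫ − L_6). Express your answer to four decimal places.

-1.5046

Exact integral: ∫_-1.5^3.5 f(u) du ≈ -25.416667.
L_6 ≈ -23.912037.
Error ≈ -25.416667 − (-23.912037) ≈ -1.5046.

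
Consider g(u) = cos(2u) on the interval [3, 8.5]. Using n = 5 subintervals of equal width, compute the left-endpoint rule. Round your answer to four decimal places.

Δu = (8.5 − 3)/5 = 1.1.
Left endpoints: 3, 4.1, 5.2, 6.3, 7.4.
g(3) ≈ 0.9602, g(4.1) ≈ -0.3392, g(5.2) ≈ -0.5610, g(6.3) ≈ 0.9994, g(7.4) ≈ -0.6154.
Sum = Δu · [g(3) + g(4.1) + g(5.2) + g(6.3) + g(7.4)].
Sum ≈ 0.4885.

0.4885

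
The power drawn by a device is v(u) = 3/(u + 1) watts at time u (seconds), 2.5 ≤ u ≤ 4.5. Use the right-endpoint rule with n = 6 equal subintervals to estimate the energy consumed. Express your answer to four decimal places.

1.3054

Δu = (4.5 − 2.5)/6 = 1/3.
Right endpoints: 17/6, 19/6, 3.5, 23/6, 25/6, 4.5.
v(17/6) = 18/23, v(19/6) = 0.72, v(3.5) = 2/3, v(23/6) = 18/29, v(25/6) = 18/31, v(4.5) = 6/11.
Sum = Δu · [v(17/6) + v(19/6) + v(3.5) + ...].
Sum ≈ 1.3054.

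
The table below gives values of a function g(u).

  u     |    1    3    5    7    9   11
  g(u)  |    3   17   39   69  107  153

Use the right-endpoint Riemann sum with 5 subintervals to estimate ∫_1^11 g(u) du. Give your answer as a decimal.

Δu = 2.
Sum = 2·[17 + 39 + 69 + 107 + 153] = 770.

770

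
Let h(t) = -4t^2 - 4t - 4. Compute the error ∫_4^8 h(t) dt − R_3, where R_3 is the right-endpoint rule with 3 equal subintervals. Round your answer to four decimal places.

143.4074

Exact integral: ∫_4^8 h(t) dt ≈ -709.333333.
R_3 ≈ -852.740741.
Error ≈ -709.333333 − (-852.740741) ≈ 143.4074.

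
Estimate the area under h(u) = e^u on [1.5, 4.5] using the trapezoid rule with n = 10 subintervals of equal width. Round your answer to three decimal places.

86.176

Δu = (4.5 − 1.5)/10 = 0.3.
h(1.5) ≈ 4.482, h(1.8) ≈ 6.050, h(2.1) ≈ 8.166, h(2.4) ≈ 11.023, h(2.7) ≈ 14.880, h(3) ≈ 20.086, h(3.3) ≈ 27.113, h(3.6) ≈ 36.598, h(3.9) ≈ 49.402, h(4.2) ≈ 66.686, h(4.5) ≈ 90.017.
T_10 = (Δu/2)·[h(u_0) + 2h(u_1) + ... + 2h(u_{9}) + h(u_10)].
Sum ≈ 86.176.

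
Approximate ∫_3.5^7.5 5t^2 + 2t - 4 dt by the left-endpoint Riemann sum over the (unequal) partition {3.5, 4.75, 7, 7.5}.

Subinterval widths: 1.25, 2.25, 0.5.
Left endpoints: 3.5, 4.75, 7.
f(3.5) = 64.25, f(4.75) = 118.3125, f(7) = 255.
Sum = Σ Δt_i · f(t_i).
Sum = 474.015625.

474.015625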